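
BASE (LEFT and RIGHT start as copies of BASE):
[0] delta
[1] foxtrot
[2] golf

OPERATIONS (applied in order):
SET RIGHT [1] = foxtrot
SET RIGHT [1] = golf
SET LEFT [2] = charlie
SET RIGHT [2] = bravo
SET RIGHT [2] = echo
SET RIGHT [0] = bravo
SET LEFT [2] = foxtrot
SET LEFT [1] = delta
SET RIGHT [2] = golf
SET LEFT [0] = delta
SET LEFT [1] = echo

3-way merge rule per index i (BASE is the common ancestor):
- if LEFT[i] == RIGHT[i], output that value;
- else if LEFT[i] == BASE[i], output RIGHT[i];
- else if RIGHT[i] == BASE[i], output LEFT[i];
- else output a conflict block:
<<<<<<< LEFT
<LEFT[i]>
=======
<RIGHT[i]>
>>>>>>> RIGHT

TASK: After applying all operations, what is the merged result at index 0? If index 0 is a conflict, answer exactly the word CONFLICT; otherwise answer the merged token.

Answer: bravo

Derivation:
Final LEFT:  [delta, echo, foxtrot]
Final RIGHT: [bravo, golf, golf]
i=0: L=delta=BASE, R=bravo -> take RIGHT -> bravo
i=1: BASE=foxtrot L=echo R=golf all differ -> CONFLICT
i=2: L=foxtrot, R=golf=BASE -> take LEFT -> foxtrot
Index 0 -> bravo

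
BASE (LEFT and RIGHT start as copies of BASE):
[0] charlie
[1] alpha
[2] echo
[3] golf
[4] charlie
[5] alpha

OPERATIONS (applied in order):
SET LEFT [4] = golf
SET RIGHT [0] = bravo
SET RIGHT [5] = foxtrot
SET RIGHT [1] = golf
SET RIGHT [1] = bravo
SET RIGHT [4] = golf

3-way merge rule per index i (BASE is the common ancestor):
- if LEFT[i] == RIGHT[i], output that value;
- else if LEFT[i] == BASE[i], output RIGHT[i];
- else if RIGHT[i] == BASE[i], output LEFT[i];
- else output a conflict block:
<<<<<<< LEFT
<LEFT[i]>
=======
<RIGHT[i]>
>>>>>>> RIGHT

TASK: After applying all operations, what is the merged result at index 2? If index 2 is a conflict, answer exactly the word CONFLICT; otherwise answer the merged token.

Answer: echo

Derivation:
Final LEFT:  [charlie, alpha, echo, golf, golf, alpha]
Final RIGHT: [bravo, bravo, echo, golf, golf, foxtrot]
i=0: L=charlie=BASE, R=bravo -> take RIGHT -> bravo
i=1: L=alpha=BASE, R=bravo -> take RIGHT -> bravo
i=2: L=echo R=echo -> agree -> echo
i=3: L=golf R=golf -> agree -> golf
i=4: L=golf R=golf -> agree -> golf
i=5: L=alpha=BASE, R=foxtrot -> take RIGHT -> foxtrot
Index 2 -> echo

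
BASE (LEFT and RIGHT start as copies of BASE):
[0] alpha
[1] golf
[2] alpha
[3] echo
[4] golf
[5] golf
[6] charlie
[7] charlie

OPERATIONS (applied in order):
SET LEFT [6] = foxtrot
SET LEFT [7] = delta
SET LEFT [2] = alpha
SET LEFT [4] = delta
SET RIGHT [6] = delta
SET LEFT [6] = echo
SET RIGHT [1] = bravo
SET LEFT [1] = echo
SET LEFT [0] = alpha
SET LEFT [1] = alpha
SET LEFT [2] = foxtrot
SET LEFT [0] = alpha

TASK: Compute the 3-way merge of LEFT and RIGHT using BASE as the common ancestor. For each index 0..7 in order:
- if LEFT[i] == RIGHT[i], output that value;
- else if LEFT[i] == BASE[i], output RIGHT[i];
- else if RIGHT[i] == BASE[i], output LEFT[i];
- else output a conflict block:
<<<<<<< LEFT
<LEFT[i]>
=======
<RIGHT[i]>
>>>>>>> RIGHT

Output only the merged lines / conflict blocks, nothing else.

Answer: alpha
<<<<<<< LEFT
alpha
=======
bravo
>>>>>>> RIGHT
foxtrot
echo
delta
golf
<<<<<<< LEFT
echo
=======
delta
>>>>>>> RIGHT
delta

Derivation:
Final LEFT:  [alpha, alpha, foxtrot, echo, delta, golf, echo, delta]
Final RIGHT: [alpha, bravo, alpha, echo, golf, golf, delta, charlie]
i=0: L=alpha R=alpha -> agree -> alpha
i=1: BASE=golf L=alpha R=bravo all differ -> CONFLICT
i=2: L=foxtrot, R=alpha=BASE -> take LEFT -> foxtrot
i=3: L=echo R=echo -> agree -> echo
i=4: L=delta, R=golf=BASE -> take LEFT -> delta
i=5: L=golf R=golf -> agree -> golf
i=6: BASE=charlie L=echo R=delta all differ -> CONFLICT
i=7: L=delta, R=charlie=BASE -> take LEFT -> delta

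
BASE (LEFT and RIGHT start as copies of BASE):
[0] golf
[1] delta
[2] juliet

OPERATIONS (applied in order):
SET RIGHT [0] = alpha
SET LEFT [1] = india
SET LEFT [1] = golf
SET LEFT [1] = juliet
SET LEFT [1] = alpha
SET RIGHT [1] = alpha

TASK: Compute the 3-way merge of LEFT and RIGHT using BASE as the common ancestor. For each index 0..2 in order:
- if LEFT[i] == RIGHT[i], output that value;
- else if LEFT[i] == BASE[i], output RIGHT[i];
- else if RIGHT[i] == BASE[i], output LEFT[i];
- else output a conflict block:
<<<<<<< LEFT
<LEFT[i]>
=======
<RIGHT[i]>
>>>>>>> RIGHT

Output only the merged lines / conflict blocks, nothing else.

Final LEFT:  [golf, alpha, juliet]
Final RIGHT: [alpha, alpha, juliet]
i=0: L=golf=BASE, R=alpha -> take RIGHT -> alpha
i=1: L=alpha R=alpha -> agree -> alpha
i=2: L=juliet R=juliet -> agree -> juliet

Answer: alpha
alpha
juliet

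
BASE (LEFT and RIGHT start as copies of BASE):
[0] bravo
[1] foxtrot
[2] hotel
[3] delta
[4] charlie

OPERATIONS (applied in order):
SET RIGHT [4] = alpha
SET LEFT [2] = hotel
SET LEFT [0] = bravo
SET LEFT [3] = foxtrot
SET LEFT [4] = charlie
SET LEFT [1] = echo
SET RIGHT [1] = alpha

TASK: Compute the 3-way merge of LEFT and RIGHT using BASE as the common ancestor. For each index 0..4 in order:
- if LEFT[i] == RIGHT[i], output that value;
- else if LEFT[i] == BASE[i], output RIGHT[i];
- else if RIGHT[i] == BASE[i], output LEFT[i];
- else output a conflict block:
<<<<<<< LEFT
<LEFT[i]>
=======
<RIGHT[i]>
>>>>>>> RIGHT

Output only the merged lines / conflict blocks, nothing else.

Final LEFT:  [bravo, echo, hotel, foxtrot, charlie]
Final RIGHT: [bravo, alpha, hotel, delta, alpha]
i=0: L=bravo R=bravo -> agree -> bravo
i=1: BASE=foxtrot L=echo R=alpha all differ -> CONFLICT
i=2: L=hotel R=hotel -> agree -> hotel
i=3: L=foxtrot, R=delta=BASE -> take LEFT -> foxtrot
i=4: L=charlie=BASE, R=alpha -> take RIGHT -> alpha

Answer: bravo
<<<<<<< LEFT
echo
=======
alpha
>>>>>>> RIGHT
hotel
foxtrot
alpha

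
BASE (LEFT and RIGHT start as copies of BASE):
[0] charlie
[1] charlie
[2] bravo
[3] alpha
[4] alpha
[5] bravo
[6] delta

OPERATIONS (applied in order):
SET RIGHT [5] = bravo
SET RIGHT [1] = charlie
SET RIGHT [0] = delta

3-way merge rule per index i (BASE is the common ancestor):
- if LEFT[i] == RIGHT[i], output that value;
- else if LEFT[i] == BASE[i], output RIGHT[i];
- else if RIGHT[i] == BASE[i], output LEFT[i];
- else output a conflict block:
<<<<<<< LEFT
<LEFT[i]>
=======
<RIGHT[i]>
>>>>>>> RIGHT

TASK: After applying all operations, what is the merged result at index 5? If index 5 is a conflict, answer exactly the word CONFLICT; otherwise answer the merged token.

Final LEFT:  [charlie, charlie, bravo, alpha, alpha, bravo, delta]
Final RIGHT: [delta, charlie, bravo, alpha, alpha, bravo, delta]
i=0: L=charlie=BASE, R=delta -> take RIGHT -> delta
i=1: L=charlie R=charlie -> agree -> charlie
i=2: L=bravo R=bravo -> agree -> bravo
i=3: L=alpha R=alpha -> agree -> alpha
i=4: L=alpha R=alpha -> agree -> alpha
i=5: L=bravo R=bravo -> agree -> bravo
i=6: L=delta R=delta -> agree -> delta
Index 5 -> bravo

Answer: bravo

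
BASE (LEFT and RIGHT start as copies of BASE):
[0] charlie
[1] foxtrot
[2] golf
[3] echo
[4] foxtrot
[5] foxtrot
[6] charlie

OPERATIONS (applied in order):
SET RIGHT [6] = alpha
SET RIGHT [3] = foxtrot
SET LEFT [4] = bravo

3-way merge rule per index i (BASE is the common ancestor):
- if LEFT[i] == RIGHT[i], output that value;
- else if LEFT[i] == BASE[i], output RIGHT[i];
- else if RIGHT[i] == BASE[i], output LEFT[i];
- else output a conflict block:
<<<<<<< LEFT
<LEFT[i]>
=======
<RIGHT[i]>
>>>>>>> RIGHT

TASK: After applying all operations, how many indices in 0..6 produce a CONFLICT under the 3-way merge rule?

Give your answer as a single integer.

Answer: 0

Derivation:
Final LEFT:  [charlie, foxtrot, golf, echo, bravo, foxtrot, charlie]
Final RIGHT: [charlie, foxtrot, golf, foxtrot, foxtrot, foxtrot, alpha]
i=0: L=charlie R=charlie -> agree -> charlie
i=1: L=foxtrot R=foxtrot -> agree -> foxtrot
i=2: L=golf R=golf -> agree -> golf
i=3: L=echo=BASE, R=foxtrot -> take RIGHT -> foxtrot
i=4: L=bravo, R=foxtrot=BASE -> take LEFT -> bravo
i=5: L=foxtrot R=foxtrot -> agree -> foxtrot
i=6: L=charlie=BASE, R=alpha -> take RIGHT -> alpha
Conflict count: 0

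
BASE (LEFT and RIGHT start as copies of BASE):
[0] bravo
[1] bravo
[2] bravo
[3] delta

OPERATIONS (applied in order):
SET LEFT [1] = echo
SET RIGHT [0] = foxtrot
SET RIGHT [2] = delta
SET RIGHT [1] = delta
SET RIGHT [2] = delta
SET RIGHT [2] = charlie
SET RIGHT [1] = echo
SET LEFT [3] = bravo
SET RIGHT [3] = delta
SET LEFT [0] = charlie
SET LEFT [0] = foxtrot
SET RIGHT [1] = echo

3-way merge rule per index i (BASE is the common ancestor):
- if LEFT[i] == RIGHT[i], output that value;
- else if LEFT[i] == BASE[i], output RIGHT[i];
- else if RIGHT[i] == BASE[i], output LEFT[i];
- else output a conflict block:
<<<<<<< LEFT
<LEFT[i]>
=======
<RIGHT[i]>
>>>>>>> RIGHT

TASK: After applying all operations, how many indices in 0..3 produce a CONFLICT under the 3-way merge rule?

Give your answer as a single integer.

Answer: 0

Derivation:
Final LEFT:  [foxtrot, echo, bravo, bravo]
Final RIGHT: [foxtrot, echo, charlie, delta]
i=0: L=foxtrot R=foxtrot -> agree -> foxtrot
i=1: L=echo R=echo -> agree -> echo
i=2: L=bravo=BASE, R=charlie -> take RIGHT -> charlie
i=3: L=bravo, R=delta=BASE -> take LEFT -> bravo
Conflict count: 0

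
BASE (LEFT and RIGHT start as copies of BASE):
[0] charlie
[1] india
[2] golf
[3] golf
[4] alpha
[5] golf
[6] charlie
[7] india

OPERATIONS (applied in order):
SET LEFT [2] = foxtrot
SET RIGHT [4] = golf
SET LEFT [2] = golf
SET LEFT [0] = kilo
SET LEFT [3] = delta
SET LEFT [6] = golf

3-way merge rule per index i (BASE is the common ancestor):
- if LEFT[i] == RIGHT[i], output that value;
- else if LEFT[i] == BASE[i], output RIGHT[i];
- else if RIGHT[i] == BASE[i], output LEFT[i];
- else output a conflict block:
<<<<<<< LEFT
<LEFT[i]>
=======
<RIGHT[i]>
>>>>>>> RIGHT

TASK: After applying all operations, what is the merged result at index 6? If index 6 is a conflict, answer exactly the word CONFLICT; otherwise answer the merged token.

Answer: golf

Derivation:
Final LEFT:  [kilo, india, golf, delta, alpha, golf, golf, india]
Final RIGHT: [charlie, india, golf, golf, golf, golf, charlie, india]
i=0: L=kilo, R=charlie=BASE -> take LEFT -> kilo
i=1: L=india R=india -> agree -> india
i=2: L=golf R=golf -> agree -> golf
i=3: L=delta, R=golf=BASE -> take LEFT -> delta
i=4: L=alpha=BASE, R=golf -> take RIGHT -> golf
i=5: L=golf R=golf -> agree -> golf
i=6: L=golf, R=charlie=BASE -> take LEFT -> golf
i=7: L=india R=india -> agree -> india
Index 6 -> golf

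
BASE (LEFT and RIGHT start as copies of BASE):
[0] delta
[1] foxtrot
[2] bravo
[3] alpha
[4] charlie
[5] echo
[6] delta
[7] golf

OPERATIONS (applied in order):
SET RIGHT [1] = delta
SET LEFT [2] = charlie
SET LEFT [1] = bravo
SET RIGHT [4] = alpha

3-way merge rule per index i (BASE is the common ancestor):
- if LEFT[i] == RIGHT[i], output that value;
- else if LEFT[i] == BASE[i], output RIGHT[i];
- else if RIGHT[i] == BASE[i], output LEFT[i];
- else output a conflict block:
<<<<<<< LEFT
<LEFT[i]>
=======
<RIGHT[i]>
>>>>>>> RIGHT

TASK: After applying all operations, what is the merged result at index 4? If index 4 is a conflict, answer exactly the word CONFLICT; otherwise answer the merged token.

Answer: alpha

Derivation:
Final LEFT:  [delta, bravo, charlie, alpha, charlie, echo, delta, golf]
Final RIGHT: [delta, delta, bravo, alpha, alpha, echo, delta, golf]
i=0: L=delta R=delta -> agree -> delta
i=1: BASE=foxtrot L=bravo R=delta all differ -> CONFLICT
i=2: L=charlie, R=bravo=BASE -> take LEFT -> charlie
i=3: L=alpha R=alpha -> agree -> alpha
i=4: L=charlie=BASE, R=alpha -> take RIGHT -> alpha
i=5: L=echo R=echo -> agree -> echo
i=6: L=delta R=delta -> agree -> delta
i=7: L=golf R=golf -> agree -> golf
Index 4 -> alpha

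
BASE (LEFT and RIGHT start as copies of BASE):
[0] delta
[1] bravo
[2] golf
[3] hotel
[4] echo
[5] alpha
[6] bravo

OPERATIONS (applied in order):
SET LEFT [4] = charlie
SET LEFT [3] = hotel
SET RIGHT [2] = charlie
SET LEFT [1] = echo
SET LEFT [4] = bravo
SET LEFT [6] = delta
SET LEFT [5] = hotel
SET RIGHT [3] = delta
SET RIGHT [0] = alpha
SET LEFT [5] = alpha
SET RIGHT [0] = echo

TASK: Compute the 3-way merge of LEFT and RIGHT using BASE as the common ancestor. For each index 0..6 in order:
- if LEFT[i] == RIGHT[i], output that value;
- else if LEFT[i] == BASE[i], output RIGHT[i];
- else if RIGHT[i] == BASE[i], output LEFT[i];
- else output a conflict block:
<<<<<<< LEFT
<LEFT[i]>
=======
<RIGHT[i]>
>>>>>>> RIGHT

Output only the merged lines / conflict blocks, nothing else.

Answer: echo
echo
charlie
delta
bravo
alpha
delta

Derivation:
Final LEFT:  [delta, echo, golf, hotel, bravo, alpha, delta]
Final RIGHT: [echo, bravo, charlie, delta, echo, alpha, bravo]
i=0: L=delta=BASE, R=echo -> take RIGHT -> echo
i=1: L=echo, R=bravo=BASE -> take LEFT -> echo
i=2: L=golf=BASE, R=charlie -> take RIGHT -> charlie
i=3: L=hotel=BASE, R=delta -> take RIGHT -> delta
i=4: L=bravo, R=echo=BASE -> take LEFT -> bravo
i=5: L=alpha R=alpha -> agree -> alpha
i=6: L=delta, R=bravo=BASE -> take LEFT -> delta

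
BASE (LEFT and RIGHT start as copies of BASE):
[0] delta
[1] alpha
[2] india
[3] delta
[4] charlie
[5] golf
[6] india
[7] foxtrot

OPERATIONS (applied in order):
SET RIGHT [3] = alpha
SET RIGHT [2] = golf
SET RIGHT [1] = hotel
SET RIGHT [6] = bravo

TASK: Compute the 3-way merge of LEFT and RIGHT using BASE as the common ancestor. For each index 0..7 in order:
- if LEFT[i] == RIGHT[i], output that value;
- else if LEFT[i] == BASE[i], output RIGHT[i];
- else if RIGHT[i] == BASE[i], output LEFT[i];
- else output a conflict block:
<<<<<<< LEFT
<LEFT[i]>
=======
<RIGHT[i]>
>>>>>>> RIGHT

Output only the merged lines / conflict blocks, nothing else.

Final LEFT:  [delta, alpha, india, delta, charlie, golf, india, foxtrot]
Final RIGHT: [delta, hotel, golf, alpha, charlie, golf, bravo, foxtrot]
i=0: L=delta R=delta -> agree -> delta
i=1: L=alpha=BASE, R=hotel -> take RIGHT -> hotel
i=2: L=india=BASE, R=golf -> take RIGHT -> golf
i=3: L=delta=BASE, R=alpha -> take RIGHT -> alpha
i=4: L=charlie R=charlie -> agree -> charlie
i=5: L=golf R=golf -> agree -> golf
i=6: L=india=BASE, R=bravo -> take RIGHT -> bravo
i=7: L=foxtrot R=foxtrot -> agree -> foxtrot

Answer: delta
hotel
golf
alpha
charlie
golf
bravo
foxtrot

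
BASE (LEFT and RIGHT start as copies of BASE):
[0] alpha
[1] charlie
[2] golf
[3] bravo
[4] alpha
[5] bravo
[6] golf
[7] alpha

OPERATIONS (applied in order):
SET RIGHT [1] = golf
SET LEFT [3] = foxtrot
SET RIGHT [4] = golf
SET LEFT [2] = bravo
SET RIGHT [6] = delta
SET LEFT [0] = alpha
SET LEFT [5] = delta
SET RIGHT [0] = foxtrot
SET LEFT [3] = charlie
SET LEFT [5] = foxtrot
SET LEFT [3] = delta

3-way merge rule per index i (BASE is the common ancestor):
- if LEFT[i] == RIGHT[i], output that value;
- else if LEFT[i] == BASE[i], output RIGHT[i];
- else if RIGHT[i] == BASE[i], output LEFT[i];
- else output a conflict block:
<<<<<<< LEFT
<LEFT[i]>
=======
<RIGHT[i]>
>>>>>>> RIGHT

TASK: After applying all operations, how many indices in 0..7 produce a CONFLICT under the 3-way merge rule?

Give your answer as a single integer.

Final LEFT:  [alpha, charlie, bravo, delta, alpha, foxtrot, golf, alpha]
Final RIGHT: [foxtrot, golf, golf, bravo, golf, bravo, delta, alpha]
i=0: L=alpha=BASE, R=foxtrot -> take RIGHT -> foxtrot
i=1: L=charlie=BASE, R=golf -> take RIGHT -> golf
i=2: L=bravo, R=golf=BASE -> take LEFT -> bravo
i=3: L=delta, R=bravo=BASE -> take LEFT -> delta
i=4: L=alpha=BASE, R=golf -> take RIGHT -> golf
i=5: L=foxtrot, R=bravo=BASE -> take LEFT -> foxtrot
i=6: L=golf=BASE, R=delta -> take RIGHT -> delta
i=7: L=alpha R=alpha -> agree -> alpha
Conflict count: 0

Answer: 0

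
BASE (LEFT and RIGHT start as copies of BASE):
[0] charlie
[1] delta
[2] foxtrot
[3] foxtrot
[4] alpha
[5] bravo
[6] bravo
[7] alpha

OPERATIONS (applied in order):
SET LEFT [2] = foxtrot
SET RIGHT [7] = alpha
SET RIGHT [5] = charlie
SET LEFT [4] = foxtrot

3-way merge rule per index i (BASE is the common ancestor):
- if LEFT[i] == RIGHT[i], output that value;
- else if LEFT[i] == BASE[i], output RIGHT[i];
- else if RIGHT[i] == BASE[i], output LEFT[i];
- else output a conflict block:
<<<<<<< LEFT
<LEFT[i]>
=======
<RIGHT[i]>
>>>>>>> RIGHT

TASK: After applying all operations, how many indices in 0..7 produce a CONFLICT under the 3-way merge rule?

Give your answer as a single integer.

Final LEFT:  [charlie, delta, foxtrot, foxtrot, foxtrot, bravo, bravo, alpha]
Final RIGHT: [charlie, delta, foxtrot, foxtrot, alpha, charlie, bravo, alpha]
i=0: L=charlie R=charlie -> agree -> charlie
i=1: L=delta R=delta -> agree -> delta
i=2: L=foxtrot R=foxtrot -> agree -> foxtrot
i=3: L=foxtrot R=foxtrot -> agree -> foxtrot
i=4: L=foxtrot, R=alpha=BASE -> take LEFT -> foxtrot
i=5: L=bravo=BASE, R=charlie -> take RIGHT -> charlie
i=6: L=bravo R=bravo -> agree -> bravo
i=7: L=alpha R=alpha -> agree -> alpha
Conflict count: 0

Answer: 0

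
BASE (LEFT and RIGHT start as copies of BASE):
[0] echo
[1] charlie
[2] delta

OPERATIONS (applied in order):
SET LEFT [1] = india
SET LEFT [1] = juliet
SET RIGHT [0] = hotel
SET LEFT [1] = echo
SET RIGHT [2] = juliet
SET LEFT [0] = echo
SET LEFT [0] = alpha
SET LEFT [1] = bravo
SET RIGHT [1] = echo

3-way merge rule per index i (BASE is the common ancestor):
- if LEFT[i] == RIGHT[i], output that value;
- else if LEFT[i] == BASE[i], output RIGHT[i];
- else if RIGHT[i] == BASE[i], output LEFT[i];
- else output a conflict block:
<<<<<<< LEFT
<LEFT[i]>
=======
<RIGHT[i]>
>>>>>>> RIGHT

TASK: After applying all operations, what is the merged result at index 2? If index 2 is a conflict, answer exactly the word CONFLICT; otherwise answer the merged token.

Final LEFT:  [alpha, bravo, delta]
Final RIGHT: [hotel, echo, juliet]
i=0: BASE=echo L=alpha R=hotel all differ -> CONFLICT
i=1: BASE=charlie L=bravo R=echo all differ -> CONFLICT
i=2: L=delta=BASE, R=juliet -> take RIGHT -> juliet
Index 2 -> juliet

Answer: juliet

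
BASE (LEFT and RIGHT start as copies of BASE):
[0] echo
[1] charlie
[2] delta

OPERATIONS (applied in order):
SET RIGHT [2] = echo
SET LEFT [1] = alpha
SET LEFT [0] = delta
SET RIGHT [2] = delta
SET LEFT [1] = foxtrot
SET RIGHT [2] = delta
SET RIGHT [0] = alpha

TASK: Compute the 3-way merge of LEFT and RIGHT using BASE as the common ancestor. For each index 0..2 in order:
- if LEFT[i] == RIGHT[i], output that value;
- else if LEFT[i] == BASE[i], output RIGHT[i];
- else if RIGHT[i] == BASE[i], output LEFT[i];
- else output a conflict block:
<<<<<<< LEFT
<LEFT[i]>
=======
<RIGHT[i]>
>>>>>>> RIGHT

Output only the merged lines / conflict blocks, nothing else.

Answer: <<<<<<< LEFT
delta
=======
alpha
>>>>>>> RIGHT
foxtrot
delta

Derivation:
Final LEFT:  [delta, foxtrot, delta]
Final RIGHT: [alpha, charlie, delta]
i=0: BASE=echo L=delta R=alpha all differ -> CONFLICT
i=1: L=foxtrot, R=charlie=BASE -> take LEFT -> foxtrot
i=2: L=delta R=delta -> agree -> delta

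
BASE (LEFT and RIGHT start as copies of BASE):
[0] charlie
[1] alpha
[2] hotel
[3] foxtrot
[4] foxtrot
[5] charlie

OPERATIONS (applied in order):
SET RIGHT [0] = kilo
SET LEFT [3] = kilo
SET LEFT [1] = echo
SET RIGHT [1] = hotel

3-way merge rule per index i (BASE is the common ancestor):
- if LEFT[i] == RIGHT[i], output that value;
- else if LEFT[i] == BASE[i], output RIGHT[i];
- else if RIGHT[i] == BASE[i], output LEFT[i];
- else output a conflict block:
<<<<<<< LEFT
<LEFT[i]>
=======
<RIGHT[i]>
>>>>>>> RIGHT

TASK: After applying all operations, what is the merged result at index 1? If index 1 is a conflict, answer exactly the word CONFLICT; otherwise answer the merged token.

Answer: CONFLICT

Derivation:
Final LEFT:  [charlie, echo, hotel, kilo, foxtrot, charlie]
Final RIGHT: [kilo, hotel, hotel, foxtrot, foxtrot, charlie]
i=0: L=charlie=BASE, R=kilo -> take RIGHT -> kilo
i=1: BASE=alpha L=echo R=hotel all differ -> CONFLICT
i=2: L=hotel R=hotel -> agree -> hotel
i=3: L=kilo, R=foxtrot=BASE -> take LEFT -> kilo
i=4: L=foxtrot R=foxtrot -> agree -> foxtrot
i=5: L=charlie R=charlie -> agree -> charlie
Index 1 -> CONFLICT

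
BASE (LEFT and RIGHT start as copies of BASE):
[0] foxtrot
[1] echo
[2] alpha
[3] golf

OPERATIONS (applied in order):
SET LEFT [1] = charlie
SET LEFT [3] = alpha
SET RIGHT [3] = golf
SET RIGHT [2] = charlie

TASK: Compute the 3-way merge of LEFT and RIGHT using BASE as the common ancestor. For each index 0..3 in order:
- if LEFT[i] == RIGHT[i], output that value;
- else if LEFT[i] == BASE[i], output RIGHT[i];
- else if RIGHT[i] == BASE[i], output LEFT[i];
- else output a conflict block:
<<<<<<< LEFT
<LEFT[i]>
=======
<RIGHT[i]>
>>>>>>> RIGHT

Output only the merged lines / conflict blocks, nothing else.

Final LEFT:  [foxtrot, charlie, alpha, alpha]
Final RIGHT: [foxtrot, echo, charlie, golf]
i=0: L=foxtrot R=foxtrot -> agree -> foxtrot
i=1: L=charlie, R=echo=BASE -> take LEFT -> charlie
i=2: L=alpha=BASE, R=charlie -> take RIGHT -> charlie
i=3: L=alpha, R=golf=BASE -> take LEFT -> alpha

Answer: foxtrot
charlie
charlie
alpha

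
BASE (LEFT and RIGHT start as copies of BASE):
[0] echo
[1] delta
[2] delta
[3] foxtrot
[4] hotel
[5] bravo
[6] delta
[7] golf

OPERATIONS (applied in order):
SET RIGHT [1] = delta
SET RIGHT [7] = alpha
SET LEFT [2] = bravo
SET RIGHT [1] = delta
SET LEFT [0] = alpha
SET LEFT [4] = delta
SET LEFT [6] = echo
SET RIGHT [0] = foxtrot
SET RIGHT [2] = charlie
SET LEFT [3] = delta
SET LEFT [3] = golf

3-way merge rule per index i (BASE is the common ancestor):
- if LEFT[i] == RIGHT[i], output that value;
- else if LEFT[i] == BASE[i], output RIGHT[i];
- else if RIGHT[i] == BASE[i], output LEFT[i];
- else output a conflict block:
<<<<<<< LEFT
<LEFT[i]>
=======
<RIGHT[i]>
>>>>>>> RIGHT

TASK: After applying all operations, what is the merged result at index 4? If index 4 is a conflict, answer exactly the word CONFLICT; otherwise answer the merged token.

Answer: delta

Derivation:
Final LEFT:  [alpha, delta, bravo, golf, delta, bravo, echo, golf]
Final RIGHT: [foxtrot, delta, charlie, foxtrot, hotel, bravo, delta, alpha]
i=0: BASE=echo L=alpha R=foxtrot all differ -> CONFLICT
i=1: L=delta R=delta -> agree -> delta
i=2: BASE=delta L=bravo R=charlie all differ -> CONFLICT
i=3: L=golf, R=foxtrot=BASE -> take LEFT -> golf
i=4: L=delta, R=hotel=BASE -> take LEFT -> delta
i=5: L=bravo R=bravo -> agree -> bravo
i=6: L=echo, R=delta=BASE -> take LEFT -> echo
i=7: L=golf=BASE, R=alpha -> take RIGHT -> alpha
Index 4 -> delta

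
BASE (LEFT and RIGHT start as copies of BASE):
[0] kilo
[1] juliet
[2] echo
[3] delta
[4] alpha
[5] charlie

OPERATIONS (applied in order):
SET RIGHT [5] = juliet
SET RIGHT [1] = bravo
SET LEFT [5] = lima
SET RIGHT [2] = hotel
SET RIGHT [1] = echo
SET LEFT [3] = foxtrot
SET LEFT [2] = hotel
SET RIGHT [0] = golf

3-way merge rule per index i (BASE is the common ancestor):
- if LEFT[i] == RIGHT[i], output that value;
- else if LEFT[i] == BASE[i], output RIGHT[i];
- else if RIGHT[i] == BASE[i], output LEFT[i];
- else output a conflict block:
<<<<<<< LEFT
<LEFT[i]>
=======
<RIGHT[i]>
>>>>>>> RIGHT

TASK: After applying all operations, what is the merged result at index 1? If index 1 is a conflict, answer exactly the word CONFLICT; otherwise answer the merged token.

Final LEFT:  [kilo, juliet, hotel, foxtrot, alpha, lima]
Final RIGHT: [golf, echo, hotel, delta, alpha, juliet]
i=0: L=kilo=BASE, R=golf -> take RIGHT -> golf
i=1: L=juliet=BASE, R=echo -> take RIGHT -> echo
i=2: L=hotel R=hotel -> agree -> hotel
i=3: L=foxtrot, R=delta=BASE -> take LEFT -> foxtrot
i=4: L=alpha R=alpha -> agree -> alpha
i=5: BASE=charlie L=lima R=juliet all differ -> CONFLICT
Index 1 -> echo

Answer: echo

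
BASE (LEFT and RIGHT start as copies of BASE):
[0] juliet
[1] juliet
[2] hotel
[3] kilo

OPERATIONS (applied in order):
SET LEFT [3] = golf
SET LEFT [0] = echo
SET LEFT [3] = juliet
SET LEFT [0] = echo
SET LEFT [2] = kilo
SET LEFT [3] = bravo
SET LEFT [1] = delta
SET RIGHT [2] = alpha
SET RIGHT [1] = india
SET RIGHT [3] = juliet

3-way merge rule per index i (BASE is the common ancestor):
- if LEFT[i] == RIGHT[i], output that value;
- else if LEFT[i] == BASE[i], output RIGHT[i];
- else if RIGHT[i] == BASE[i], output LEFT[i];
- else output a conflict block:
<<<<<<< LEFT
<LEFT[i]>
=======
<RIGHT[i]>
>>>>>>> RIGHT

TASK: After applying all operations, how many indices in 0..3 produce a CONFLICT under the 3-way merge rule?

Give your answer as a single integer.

Answer: 3

Derivation:
Final LEFT:  [echo, delta, kilo, bravo]
Final RIGHT: [juliet, india, alpha, juliet]
i=0: L=echo, R=juliet=BASE -> take LEFT -> echo
i=1: BASE=juliet L=delta R=india all differ -> CONFLICT
i=2: BASE=hotel L=kilo R=alpha all differ -> CONFLICT
i=3: BASE=kilo L=bravo R=juliet all differ -> CONFLICT
Conflict count: 3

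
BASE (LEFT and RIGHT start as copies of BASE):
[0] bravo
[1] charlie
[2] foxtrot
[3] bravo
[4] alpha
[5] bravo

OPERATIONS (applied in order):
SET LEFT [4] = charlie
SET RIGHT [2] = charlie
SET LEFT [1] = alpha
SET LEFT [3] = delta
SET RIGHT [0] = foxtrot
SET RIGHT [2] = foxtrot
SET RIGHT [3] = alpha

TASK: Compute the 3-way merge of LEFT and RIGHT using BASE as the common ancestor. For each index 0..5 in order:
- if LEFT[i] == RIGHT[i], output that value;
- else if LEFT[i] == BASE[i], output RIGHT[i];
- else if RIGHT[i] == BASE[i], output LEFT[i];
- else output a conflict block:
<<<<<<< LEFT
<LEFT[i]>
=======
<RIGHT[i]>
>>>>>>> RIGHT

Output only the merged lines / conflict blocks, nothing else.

Answer: foxtrot
alpha
foxtrot
<<<<<<< LEFT
delta
=======
alpha
>>>>>>> RIGHT
charlie
bravo

Derivation:
Final LEFT:  [bravo, alpha, foxtrot, delta, charlie, bravo]
Final RIGHT: [foxtrot, charlie, foxtrot, alpha, alpha, bravo]
i=0: L=bravo=BASE, R=foxtrot -> take RIGHT -> foxtrot
i=1: L=alpha, R=charlie=BASE -> take LEFT -> alpha
i=2: L=foxtrot R=foxtrot -> agree -> foxtrot
i=3: BASE=bravo L=delta R=alpha all differ -> CONFLICT
i=4: L=charlie, R=alpha=BASE -> take LEFT -> charlie
i=5: L=bravo R=bravo -> agree -> bravo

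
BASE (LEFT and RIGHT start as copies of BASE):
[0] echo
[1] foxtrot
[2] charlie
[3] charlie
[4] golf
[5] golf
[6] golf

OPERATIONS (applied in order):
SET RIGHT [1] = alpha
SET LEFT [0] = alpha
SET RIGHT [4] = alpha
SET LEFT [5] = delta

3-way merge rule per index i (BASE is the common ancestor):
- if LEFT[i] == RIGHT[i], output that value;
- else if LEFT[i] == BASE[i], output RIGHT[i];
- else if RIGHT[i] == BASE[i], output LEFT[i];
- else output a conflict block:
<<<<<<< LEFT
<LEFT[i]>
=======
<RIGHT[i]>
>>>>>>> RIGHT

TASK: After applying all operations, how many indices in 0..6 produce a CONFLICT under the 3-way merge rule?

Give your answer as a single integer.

Final LEFT:  [alpha, foxtrot, charlie, charlie, golf, delta, golf]
Final RIGHT: [echo, alpha, charlie, charlie, alpha, golf, golf]
i=0: L=alpha, R=echo=BASE -> take LEFT -> alpha
i=1: L=foxtrot=BASE, R=alpha -> take RIGHT -> alpha
i=2: L=charlie R=charlie -> agree -> charlie
i=3: L=charlie R=charlie -> agree -> charlie
i=4: L=golf=BASE, R=alpha -> take RIGHT -> alpha
i=5: L=delta, R=golf=BASE -> take LEFT -> delta
i=6: L=golf R=golf -> agree -> golf
Conflict count: 0

Answer: 0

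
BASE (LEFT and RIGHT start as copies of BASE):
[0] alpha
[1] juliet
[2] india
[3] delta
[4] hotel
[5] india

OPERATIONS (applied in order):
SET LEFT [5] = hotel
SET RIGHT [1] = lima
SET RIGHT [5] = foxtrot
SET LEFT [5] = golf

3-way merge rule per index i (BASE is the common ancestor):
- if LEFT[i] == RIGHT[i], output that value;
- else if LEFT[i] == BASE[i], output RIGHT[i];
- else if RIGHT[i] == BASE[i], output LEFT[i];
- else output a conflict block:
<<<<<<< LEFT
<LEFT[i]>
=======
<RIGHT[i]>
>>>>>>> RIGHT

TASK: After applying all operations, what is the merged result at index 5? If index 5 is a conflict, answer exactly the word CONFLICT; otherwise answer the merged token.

Final LEFT:  [alpha, juliet, india, delta, hotel, golf]
Final RIGHT: [alpha, lima, india, delta, hotel, foxtrot]
i=0: L=alpha R=alpha -> agree -> alpha
i=1: L=juliet=BASE, R=lima -> take RIGHT -> lima
i=2: L=india R=india -> agree -> india
i=3: L=delta R=delta -> agree -> delta
i=4: L=hotel R=hotel -> agree -> hotel
i=5: BASE=india L=golf R=foxtrot all differ -> CONFLICT
Index 5 -> CONFLICT

Answer: CONFLICT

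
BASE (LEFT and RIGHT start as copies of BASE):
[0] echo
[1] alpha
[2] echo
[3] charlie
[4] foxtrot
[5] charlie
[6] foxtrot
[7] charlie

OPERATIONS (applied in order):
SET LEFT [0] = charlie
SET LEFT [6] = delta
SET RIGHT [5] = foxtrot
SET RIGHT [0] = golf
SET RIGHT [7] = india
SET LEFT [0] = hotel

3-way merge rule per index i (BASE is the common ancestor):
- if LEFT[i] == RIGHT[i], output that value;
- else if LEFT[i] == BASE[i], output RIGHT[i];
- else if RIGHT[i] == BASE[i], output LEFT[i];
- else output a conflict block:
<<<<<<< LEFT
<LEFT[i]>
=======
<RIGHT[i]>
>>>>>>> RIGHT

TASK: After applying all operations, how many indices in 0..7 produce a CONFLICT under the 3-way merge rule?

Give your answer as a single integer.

Answer: 1

Derivation:
Final LEFT:  [hotel, alpha, echo, charlie, foxtrot, charlie, delta, charlie]
Final RIGHT: [golf, alpha, echo, charlie, foxtrot, foxtrot, foxtrot, india]
i=0: BASE=echo L=hotel R=golf all differ -> CONFLICT
i=1: L=alpha R=alpha -> agree -> alpha
i=2: L=echo R=echo -> agree -> echo
i=3: L=charlie R=charlie -> agree -> charlie
i=4: L=foxtrot R=foxtrot -> agree -> foxtrot
i=5: L=charlie=BASE, R=foxtrot -> take RIGHT -> foxtrot
i=6: L=delta, R=foxtrot=BASE -> take LEFT -> delta
i=7: L=charlie=BASE, R=india -> take RIGHT -> india
Conflict count: 1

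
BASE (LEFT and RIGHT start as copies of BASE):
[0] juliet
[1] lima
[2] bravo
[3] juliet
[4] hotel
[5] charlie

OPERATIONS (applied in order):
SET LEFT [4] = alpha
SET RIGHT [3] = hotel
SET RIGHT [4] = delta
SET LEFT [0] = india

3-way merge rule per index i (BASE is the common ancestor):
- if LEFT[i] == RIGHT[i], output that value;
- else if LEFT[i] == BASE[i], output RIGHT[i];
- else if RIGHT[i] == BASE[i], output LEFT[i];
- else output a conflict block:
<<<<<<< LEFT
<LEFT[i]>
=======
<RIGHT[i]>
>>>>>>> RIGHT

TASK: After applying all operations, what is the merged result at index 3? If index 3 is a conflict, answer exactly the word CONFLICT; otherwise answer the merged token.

Answer: hotel

Derivation:
Final LEFT:  [india, lima, bravo, juliet, alpha, charlie]
Final RIGHT: [juliet, lima, bravo, hotel, delta, charlie]
i=0: L=india, R=juliet=BASE -> take LEFT -> india
i=1: L=lima R=lima -> agree -> lima
i=2: L=bravo R=bravo -> agree -> bravo
i=3: L=juliet=BASE, R=hotel -> take RIGHT -> hotel
i=4: BASE=hotel L=alpha R=delta all differ -> CONFLICT
i=5: L=charlie R=charlie -> agree -> charlie
Index 3 -> hotel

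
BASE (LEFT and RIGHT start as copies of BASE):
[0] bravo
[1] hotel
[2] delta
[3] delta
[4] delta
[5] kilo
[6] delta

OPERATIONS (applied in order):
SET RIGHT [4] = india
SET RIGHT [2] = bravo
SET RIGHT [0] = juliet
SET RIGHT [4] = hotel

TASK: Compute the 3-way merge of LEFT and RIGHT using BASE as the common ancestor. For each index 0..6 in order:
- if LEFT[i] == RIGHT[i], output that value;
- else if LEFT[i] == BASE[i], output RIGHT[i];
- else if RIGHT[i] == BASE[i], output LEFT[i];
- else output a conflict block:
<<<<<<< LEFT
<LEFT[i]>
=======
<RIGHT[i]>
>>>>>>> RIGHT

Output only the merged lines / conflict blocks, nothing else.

Final LEFT:  [bravo, hotel, delta, delta, delta, kilo, delta]
Final RIGHT: [juliet, hotel, bravo, delta, hotel, kilo, delta]
i=0: L=bravo=BASE, R=juliet -> take RIGHT -> juliet
i=1: L=hotel R=hotel -> agree -> hotel
i=2: L=delta=BASE, R=bravo -> take RIGHT -> bravo
i=3: L=delta R=delta -> agree -> delta
i=4: L=delta=BASE, R=hotel -> take RIGHT -> hotel
i=5: L=kilo R=kilo -> agree -> kilo
i=6: L=delta R=delta -> agree -> delta

Answer: juliet
hotel
bravo
delta
hotel
kilo
delta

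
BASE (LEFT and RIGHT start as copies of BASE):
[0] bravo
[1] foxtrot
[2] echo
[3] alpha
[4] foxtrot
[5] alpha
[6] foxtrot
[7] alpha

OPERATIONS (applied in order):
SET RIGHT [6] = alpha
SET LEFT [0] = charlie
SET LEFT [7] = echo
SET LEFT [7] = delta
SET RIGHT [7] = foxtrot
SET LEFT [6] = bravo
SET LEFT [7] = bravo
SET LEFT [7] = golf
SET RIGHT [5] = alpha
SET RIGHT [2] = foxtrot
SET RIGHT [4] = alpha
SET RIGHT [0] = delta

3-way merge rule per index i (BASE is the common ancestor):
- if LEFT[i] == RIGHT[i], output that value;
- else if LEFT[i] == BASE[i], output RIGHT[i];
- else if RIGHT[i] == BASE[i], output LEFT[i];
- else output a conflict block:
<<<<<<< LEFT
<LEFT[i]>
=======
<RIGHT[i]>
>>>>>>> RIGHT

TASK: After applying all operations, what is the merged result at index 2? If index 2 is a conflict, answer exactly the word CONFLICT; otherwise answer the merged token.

Answer: foxtrot

Derivation:
Final LEFT:  [charlie, foxtrot, echo, alpha, foxtrot, alpha, bravo, golf]
Final RIGHT: [delta, foxtrot, foxtrot, alpha, alpha, alpha, alpha, foxtrot]
i=0: BASE=bravo L=charlie R=delta all differ -> CONFLICT
i=1: L=foxtrot R=foxtrot -> agree -> foxtrot
i=2: L=echo=BASE, R=foxtrot -> take RIGHT -> foxtrot
i=3: L=alpha R=alpha -> agree -> alpha
i=4: L=foxtrot=BASE, R=alpha -> take RIGHT -> alpha
i=5: L=alpha R=alpha -> agree -> alpha
i=6: BASE=foxtrot L=bravo R=alpha all differ -> CONFLICT
i=7: BASE=alpha L=golf R=foxtrot all differ -> CONFLICT
Index 2 -> foxtrot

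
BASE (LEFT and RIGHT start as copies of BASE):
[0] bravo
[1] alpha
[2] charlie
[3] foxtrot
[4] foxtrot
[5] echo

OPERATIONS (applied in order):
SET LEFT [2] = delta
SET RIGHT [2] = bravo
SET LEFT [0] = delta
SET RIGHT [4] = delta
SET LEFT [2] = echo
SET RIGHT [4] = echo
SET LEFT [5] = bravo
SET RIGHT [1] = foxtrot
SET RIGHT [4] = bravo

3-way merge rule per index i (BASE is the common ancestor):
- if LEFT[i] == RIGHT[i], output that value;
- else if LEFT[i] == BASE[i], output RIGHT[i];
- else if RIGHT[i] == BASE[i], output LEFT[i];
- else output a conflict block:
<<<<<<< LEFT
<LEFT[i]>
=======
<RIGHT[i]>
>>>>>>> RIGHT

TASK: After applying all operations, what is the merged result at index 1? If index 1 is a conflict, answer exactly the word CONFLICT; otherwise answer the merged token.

Final LEFT:  [delta, alpha, echo, foxtrot, foxtrot, bravo]
Final RIGHT: [bravo, foxtrot, bravo, foxtrot, bravo, echo]
i=0: L=delta, R=bravo=BASE -> take LEFT -> delta
i=1: L=alpha=BASE, R=foxtrot -> take RIGHT -> foxtrot
i=2: BASE=charlie L=echo R=bravo all differ -> CONFLICT
i=3: L=foxtrot R=foxtrot -> agree -> foxtrot
i=4: L=foxtrot=BASE, R=bravo -> take RIGHT -> bravo
i=5: L=bravo, R=echo=BASE -> take LEFT -> bravo
Index 1 -> foxtrot

Answer: foxtrot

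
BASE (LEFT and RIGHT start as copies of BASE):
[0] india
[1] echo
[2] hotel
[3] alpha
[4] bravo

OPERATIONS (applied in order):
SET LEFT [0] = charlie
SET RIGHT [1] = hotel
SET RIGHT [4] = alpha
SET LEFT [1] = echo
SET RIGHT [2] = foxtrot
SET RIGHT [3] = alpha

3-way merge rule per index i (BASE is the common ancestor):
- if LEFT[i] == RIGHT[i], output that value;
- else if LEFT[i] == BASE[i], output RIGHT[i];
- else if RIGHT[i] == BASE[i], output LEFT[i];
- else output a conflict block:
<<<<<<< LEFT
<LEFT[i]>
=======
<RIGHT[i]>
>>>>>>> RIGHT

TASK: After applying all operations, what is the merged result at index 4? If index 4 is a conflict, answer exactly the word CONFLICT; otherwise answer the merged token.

Final LEFT:  [charlie, echo, hotel, alpha, bravo]
Final RIGHT: [india, hotel, foxtrot, alpha, alpha]
i=0: L=charlie, R=india=BASE -> take LEFT -> charlie
i=1: L=echo=BASE, R=hotel -> take RIGHT -> hotel
i=2: L=hotel=BASE, R=foxtrot -> take RIGHT -> foxtrot
i=3: L=alpha R=alpha -> agree -> alpha
i=4: L=bravo=BASE, R=alpha -> take RIGHT -> alpha
Index 4 -> alpha

Answer: alpha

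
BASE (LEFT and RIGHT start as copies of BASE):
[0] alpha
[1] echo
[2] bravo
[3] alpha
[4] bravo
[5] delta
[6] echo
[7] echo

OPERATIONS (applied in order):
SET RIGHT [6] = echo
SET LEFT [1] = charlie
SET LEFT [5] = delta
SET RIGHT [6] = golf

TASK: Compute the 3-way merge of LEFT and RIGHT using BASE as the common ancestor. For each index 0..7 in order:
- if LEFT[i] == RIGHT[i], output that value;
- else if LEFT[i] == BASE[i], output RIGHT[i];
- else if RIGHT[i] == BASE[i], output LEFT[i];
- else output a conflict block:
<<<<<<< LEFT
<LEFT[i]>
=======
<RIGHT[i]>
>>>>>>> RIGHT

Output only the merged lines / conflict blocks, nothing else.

Answer: alpha
charlie
bravo
alpha
bravo
delta
golf
echo

Derivation:
Final LEFT:  [alpha, charlie, bravo, alpha, bravo, delta, echo, echo]
Final RIGHT: [alpha, echo, bravo, alpha, bravo, delta, golf, echo]
i=0: L=alpha R=alpha -> agree -> alpha
i=1: L=charlie, R=echo=BASE -> take LEFT -> charlie
i=2: L=bravo R=bravo -> agree -> bravo
i=3: L=alpha R=alpha -> agree -> alpha
i=4: L=bravo R=bravo -> agree -> bravo
i=5: L=delta R=delta -> agree -> delta
i=6: L=echo=BASE, R=golf -> take RIGHT -> golf
i=7: L=echo R=echo -> agree -> echo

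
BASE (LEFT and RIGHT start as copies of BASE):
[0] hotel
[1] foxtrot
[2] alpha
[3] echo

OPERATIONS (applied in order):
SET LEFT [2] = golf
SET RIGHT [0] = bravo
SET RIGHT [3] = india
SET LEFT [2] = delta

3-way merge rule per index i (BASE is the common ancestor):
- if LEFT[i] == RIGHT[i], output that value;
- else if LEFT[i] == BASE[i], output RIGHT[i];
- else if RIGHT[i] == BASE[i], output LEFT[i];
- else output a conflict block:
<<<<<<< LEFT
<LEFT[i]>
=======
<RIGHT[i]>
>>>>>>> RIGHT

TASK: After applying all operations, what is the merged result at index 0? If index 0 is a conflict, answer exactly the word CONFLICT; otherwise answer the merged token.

Answer: bravo

Derivation:
Final LEFT:  [hotel, foxtrot, delta, echo]
Final RIGHT: [bravo, foxtrot, alpha, india]
i=0: L=hotel=BASE, R=bravo -> take RIGHT -> bravo
i=1: L=foxtrot R=foxtrot -> agree -> foxtrot
i=2: L=delta, R=alpha=BASE -> take LEFT -> delta
i=3: L=echo=BASE, R=india -> take RIGHT -> india
Index 0 -> bravo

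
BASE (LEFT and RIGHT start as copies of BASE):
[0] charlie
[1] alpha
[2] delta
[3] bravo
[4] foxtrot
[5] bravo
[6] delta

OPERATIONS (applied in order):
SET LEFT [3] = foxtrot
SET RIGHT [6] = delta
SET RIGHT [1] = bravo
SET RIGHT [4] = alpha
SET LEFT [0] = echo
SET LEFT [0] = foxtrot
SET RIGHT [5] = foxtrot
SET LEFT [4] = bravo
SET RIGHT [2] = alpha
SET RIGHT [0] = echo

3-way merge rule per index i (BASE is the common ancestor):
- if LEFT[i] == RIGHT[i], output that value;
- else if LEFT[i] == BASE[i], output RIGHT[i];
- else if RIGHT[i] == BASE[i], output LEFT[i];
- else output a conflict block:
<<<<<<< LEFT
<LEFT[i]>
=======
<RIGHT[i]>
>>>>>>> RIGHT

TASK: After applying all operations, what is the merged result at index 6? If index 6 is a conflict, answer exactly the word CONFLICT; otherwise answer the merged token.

Final LEFT:  [foxtrot, alpha, delta, foxtrot, bravo, bravo, delta]
Final RIGHT: [echo, bravo, alpha, bravo, alpha, foxtrot, delta]
i=0: BASE=charlie L=foxtrot R=echo all differ -> CONFLICT
i=1: L=alpha=BASE, R=bravo -> take RIGHT -> bravo
i=2: L=delta=BASE, R=alpha -> take RIGHT -> alpha
i=3: L=foxtrot, R=bravo=BASE -> take LEFT -> foxtrot
i=4: BASE=foxtrot L=bravo R=alpha all differ -> CONFLICT
i=5: L=bravo=BASE, R=foxtrot -> take RIGHT -> foxtrot
i=6: L=delta R=delta -> agree -> delta
Index 6 -> delta

Answer: delta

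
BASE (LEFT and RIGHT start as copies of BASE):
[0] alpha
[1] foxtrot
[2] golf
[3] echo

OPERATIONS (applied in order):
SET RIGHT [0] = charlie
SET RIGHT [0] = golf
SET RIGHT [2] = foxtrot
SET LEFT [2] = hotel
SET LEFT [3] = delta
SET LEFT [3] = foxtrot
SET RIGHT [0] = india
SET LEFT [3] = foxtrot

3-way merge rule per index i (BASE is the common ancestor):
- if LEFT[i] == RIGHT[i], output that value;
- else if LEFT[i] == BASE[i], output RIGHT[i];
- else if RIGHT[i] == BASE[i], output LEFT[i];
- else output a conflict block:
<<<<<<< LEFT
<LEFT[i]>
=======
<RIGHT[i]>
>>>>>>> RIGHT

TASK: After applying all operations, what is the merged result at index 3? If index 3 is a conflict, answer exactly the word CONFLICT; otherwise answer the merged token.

Answer: foxtrot

Derivation:
Final LEFT:  [alpha, foxtrot, hotel, foxtrot]
Final RIGHT: [india, foxtrot, foxtrot, echo]
i=0: L=alpha=BASE, R=india -> take RIGHT -> india
i=1: L=foxtrot R=foxtrot -> agree -> foxtrot
i=2: BASE=golf L=hotel R=foxtrot all differ -> CONFLICT
i=3: L=foxtrot, R=echo=BASE -> take LEFT -> foxtrot
Index 3 -> foxtrot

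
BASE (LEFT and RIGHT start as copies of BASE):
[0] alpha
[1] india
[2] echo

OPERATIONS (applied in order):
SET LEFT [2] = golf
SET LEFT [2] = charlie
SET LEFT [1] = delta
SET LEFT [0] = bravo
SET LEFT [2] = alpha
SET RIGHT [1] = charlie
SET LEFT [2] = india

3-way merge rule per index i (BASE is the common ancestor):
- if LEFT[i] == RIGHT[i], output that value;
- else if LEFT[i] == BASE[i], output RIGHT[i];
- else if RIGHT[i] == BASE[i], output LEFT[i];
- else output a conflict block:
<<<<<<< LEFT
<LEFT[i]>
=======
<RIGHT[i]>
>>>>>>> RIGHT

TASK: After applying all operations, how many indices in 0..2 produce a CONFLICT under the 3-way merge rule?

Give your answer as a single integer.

Answer: 1

Derivation:
Final LEFT:  [bravo, delta, india]
Final RIGHT: [alpha, charlie, echo]
i=0: L=bravo, R=alpha=BASE -> take LEFT -> bravo
i=1: BASE=india L=delta R=charlie all differ -> CONFLICT
i=2: L=india, R=echo=BASE -> take LEFT -> india
Conflict count: 1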